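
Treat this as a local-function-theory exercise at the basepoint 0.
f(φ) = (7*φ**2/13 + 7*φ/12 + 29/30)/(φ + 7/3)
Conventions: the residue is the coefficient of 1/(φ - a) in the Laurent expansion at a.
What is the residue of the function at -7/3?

At the order-1 pole -7/3 set g(φ) = (φ - (-7/3))*f(φ) = 7*φ**2/13 + 7*φ/12 + 29/30.
Simple pole: residue = g(a) at a = -7/3, which is 1979/780.

The residue is 1979/780.


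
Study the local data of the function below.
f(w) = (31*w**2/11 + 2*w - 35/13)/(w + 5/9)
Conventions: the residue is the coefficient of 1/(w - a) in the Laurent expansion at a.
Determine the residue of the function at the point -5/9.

The residue is -33980/11583.

At the order-1 pole -5/9 set g(w) = (w - (-5/9))*f(w) = 31*w**2/11 + 2*w - 35/13.
Simple pole: residue = g(a) at a = -5/9, which is -33980/11583.


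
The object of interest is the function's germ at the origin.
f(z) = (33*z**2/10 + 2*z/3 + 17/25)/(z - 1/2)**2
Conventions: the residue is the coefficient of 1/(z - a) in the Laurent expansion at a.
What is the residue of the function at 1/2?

At the order-2 pole 1/2 set g(z) = (z - (1/2))^2*f(z) = 33*z**2/10 + 2*z/3 + 17/25.
Order-2 pole: residue = g'(a); g'(1/2) = 119/30, so the residue is 119/30.

The residue is 119/30.


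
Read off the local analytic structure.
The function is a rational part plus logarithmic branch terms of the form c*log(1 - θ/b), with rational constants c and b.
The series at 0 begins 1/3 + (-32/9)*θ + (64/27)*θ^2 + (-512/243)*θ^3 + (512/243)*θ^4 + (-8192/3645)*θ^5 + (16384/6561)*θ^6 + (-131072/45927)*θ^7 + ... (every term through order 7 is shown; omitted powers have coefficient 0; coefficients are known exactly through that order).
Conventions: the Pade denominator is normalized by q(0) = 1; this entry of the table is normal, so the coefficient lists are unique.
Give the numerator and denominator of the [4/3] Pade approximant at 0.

Taylor coefficients needed (read off): a_0 = 1/3, a_1 = -32/9, a_2 = 64/27, a_3 = -512/243, a_4 = 512/243, a_5 = -8192/3645, a_6 = 16384/6561, a_7 = -131072/45927.
Write the denominator as Q(θ) = 1 + q1*θ + q2*θ^2 + q3*θ^3. Requiring Q*f - P = O(θ^8) with deg P <= 4 kills the coefficients of θ^5..θ^7 in Q*f:
  θ^5: a_5 + q1*a_4 + q2*a_3 + q3*a_2 = 0, i.e. -8192/3645 + (512/243)*q1 + (-512/243)*q2 + (64/27)*q3 = 0.
  θ^6: a_6 + q1*a_5 + q2*a_4 + q3*a_3 = 0, i.e. 16384/6561 + (-8192/3645)*q1 + (512/243)*q2 + (-512/243)*q3 = 0.
  θ^7: a_7 + q1*a_6 + q2*a_5 + q3*a_4 = 0, i.e. -131072/45927 + (16384/6561)*q1 + (-8192/3645)*q2 + (512/243)*q3 = 0.
Solving this linear system: q1 = 16/7, q2 = 32/21, q3 = 256/945.
The numerator is Q*f truncated at degree 4: P0 = a_0 = 1/3; P1 = a_1 + q1*a_0 = -176/63; P2 = a_2 + q1*a_1 + q2*a_0 = -992/189; P3 = a_3 + q1*a_2 + q2*a_1 + q3*a_0 = -17152/8505; P4 = a_4 + q1*a_3 + q2*a_2 + q3*a_1 = -512/8505.

The Pade approximant has numerator coefficients [1/3, -176/63, -992/189, -17152/8505, -512/8505]; denominator coefficients [1, 16/7, 32/21, 256/945].


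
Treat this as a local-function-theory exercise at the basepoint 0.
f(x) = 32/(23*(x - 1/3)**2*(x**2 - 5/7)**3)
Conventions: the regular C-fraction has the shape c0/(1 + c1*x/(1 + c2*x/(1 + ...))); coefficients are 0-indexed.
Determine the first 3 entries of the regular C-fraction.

Taylor coefficients (expand at 0): a_0 = -98784/2875, a_1 = -592704/2875, a_2 = -15410304/14375.
c0 = a_0 = -98784/2875. Peel one level at a time: if S = 1 + c*x/S' with S'(0) = 1, then c is the x-coefficient of S and S' = c*x/(S - 1).
S_1 = c0/f = 1 + (-6)*x + (24/5)*x^2 + ...; c1 = -6.
S_2 = c1*x/(S_1 - 1) = 1 + (4/5)*x + ...; c2 = 4/5.

The regular C-fraction coefficients are [-98784/2875, -6, 4/5].


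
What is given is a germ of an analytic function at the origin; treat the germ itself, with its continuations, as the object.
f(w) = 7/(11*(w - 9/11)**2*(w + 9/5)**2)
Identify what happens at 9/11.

The denominator factor w - 9/11 vanishes at 9/11 and appears to the power 2; the numerator there equals 7/11, nonzero, and no other factor vanishes.
Hence a pole whose order is the multiplicity, 2.

The point is a pole of order 2.


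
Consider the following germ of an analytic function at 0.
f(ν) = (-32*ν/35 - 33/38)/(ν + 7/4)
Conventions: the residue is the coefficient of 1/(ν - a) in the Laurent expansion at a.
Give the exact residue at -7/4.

At the order-1 pole -7/4 set g(ν) = (ν - (-7/4))*f(ν) = -32*ν/35 - 33/38.
Simple pole: residue = g(a) at a = -7/4, which is 139/190.

The residue is 139/190.


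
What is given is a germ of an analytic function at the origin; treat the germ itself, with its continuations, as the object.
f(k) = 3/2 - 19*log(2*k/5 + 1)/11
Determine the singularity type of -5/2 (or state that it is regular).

The term (-19/11)*log(1 - k/(-5/2)) has argument 1 - -5/2/(-5/2) = 0 at -5/2: a logarithmic (infinitely-sheeted) branch point; the remaining terms are analytic or single-valued there.

The point is a logarithmic branch point.


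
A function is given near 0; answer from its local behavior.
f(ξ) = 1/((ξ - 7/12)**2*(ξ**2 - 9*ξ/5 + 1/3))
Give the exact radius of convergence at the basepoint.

The radius of convergence is 9/10 - (1/30)*sqrt(429).

Denominator factor (ξ - 7/12)^2: pole of order 2 at 7/12, modulus 7/12.
Denominator factor (ξ**2 - 9*ξ/5 + 1/3): discriminant 143/75, real irrational roots 9/10 + (1/30)*sqrt(429) and 9/10 - (1/30)*sqrt(429); poles of order 1, moduli 9/10 + (1/30)*sqrt(429) and 9/10 - (1/30)*sqrt(429).
The radius of convergence is the smallest modulus among the singular points: 9/10 - (1/30)*sqrt(429).


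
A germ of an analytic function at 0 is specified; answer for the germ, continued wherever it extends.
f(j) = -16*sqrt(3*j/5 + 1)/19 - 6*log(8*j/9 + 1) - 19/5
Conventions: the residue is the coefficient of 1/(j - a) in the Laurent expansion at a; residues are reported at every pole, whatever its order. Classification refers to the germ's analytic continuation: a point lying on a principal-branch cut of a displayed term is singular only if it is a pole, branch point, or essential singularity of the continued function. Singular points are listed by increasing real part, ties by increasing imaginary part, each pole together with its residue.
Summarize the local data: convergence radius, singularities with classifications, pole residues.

Radius of convergence at 0: 9/8.
At -5/3: an algebraic (square-root) branch point.
At -9/8: a logarithmic branch point.

Branch term (-6)*log(1 - j/(-9/8)): its argument vanishes at j = -9/8, a logarithmic branch point, modulus 9/8.
Branch term (-16/19)*sqrt(1 - j/(-5/3)): its argument vanishes at j = -5/3, a square-root branch point, modulus 5/3.
The radius of convergence is the smallest modulus among the singular points: 9/8.
List the singular points by increasing real part (a conjugate pair: the negative imaginary part first).


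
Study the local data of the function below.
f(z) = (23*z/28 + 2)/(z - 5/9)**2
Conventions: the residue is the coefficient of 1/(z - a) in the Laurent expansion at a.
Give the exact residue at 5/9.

At the order-2 pole 5/9 set g(z) = (z - (5/9))^2*f(z) = 23*z/28 + 2.
Order-2 pole: residue = g'(a); g'(5/9) = 23/28, so the residue is 23/28.

The residue is 23/28.


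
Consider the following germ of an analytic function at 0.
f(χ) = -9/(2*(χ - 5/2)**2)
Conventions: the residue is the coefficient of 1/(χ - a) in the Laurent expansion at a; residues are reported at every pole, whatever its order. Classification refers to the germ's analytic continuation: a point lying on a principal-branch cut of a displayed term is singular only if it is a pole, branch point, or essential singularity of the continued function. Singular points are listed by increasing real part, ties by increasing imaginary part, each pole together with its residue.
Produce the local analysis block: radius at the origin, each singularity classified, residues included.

Denominator factor (χ - 5/2)^2: pole of order 2 at 5/2, modulus 5/2.
The radius of convergence is the smallest modulus among the singular points: 5/2.
At the order-2 pole 5/2 set g(χ) = (χ - (5/2))^2*f(χ) = -9/2.
Order-2 pole: residue = g'(a); g'(5/2) = 0, so the residue is 0.

Radius of convergence at 0: 5/2.
At 5/2: a pole of order 2; residue 0.


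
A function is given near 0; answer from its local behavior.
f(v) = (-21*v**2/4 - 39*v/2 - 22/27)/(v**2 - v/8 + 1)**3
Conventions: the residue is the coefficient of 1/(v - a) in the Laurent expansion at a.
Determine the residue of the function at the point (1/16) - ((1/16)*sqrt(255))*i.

The residue is -((6719104/149232375)*sqrt(255))*i.

The factor v**2 - v/8 + 1 splits as (v - a)(v - a') with a = (1/16) - ((1/16)*sqrt(255))*i, a' = (1/16) + ((1/16)*sqrt(255))*i. At the order-3 pole a set g(v) = (v - a)^3*f(v) = [-21*v**2/4 - 39*v/2 - 22/27] / (v - a')^3.
Order-3 pole: residue = g''(a)/2; g''((1/16) - ((1/16)*sqrt(255))*i) = -((13438208/149232375)*sqrt(255))*i, so the residue is -((6719104/149232375)*sqrt(255))*i.


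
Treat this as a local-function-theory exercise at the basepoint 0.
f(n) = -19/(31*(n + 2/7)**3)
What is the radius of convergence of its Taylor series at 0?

Denominator factor (n + 2/7)^3: pole of order 3 at -2/7, modulus 2/7.
The radius of convergence is the smallest modulus among the singular points: 2/7.

The radius of convergence is 2/7.


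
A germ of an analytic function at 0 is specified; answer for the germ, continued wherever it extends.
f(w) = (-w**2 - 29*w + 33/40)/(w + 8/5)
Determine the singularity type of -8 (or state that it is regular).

The point is a regular point.

Denominator factors: w + 8/5 = -32/5 at w = -8 — none vanishes.
So the germ continues analytically to -8.


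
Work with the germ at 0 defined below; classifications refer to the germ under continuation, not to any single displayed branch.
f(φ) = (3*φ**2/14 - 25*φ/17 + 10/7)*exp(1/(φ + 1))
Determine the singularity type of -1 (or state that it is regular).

The point is an essential singularity.

The exponent 1/(φ - (-1)) has a pole at -1, so exp(1/(φ - (-1))) takes every nonzero value near it: an essential singularity (not a pole of any order).


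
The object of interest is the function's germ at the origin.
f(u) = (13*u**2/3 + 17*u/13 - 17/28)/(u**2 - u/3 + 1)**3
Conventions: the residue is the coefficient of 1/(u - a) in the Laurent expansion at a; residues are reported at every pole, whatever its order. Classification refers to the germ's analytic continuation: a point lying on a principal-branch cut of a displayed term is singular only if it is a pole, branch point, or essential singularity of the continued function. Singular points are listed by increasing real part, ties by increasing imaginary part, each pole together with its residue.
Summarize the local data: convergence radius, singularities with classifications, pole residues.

Denominator factor (u**2 - u/3 + 1)^3: discriminant -35/9, complex-conjugate roots (1/6) + ((1/6)*sqrt(35))*i and (1/6) - ((1/6)*sqrt(35))*i; poles of order 3, moduli 1 and 1.
The radius of convergence is the smallest modulus among the singular points: 1.
The factor u**2 - u/3 + 1 splits as (u - a)(u - a') with a = (1/6) - ((1/6)*sqrt(35))*i, a' = (1/6) + ((1/6)*sqrt(35))*i. At the order-3 pole a set g(u) = (u - a)^3*f(u) = [13*u**2/3 + 17*u/13 - 17/28] / (u - a')^3.
Order-3 pole: residue = g''(a)/2; g''((1/6) - ((1/6)*sqrt(35))*i) = ((301311/3901625)*sqrt(35))*i, so the residue is ((301311/7803250)*sqrt(35))*i.
The factor u**2 - u/3 + 1 splits as (u - a)(u - a') with a = (1/6) + ((1/6)*sqrt(35))*i, a' = (1/6) - ((1/6)*sqrt(35))*i. At the order-3 pole a set g(u) = (u - a)^3*f(u) = [13*u**2/3 + 17*u/13 - 17/28] / (u - a')^3.
Order-3 pole: residue = g''(a)/2; g''((1/6) + ((1/6)*sqrt(35))*i) = -((301311/3901625)*sqrt(35))*i, so the residue is -((301311/7803250)*sqrt(35))*i.
List the singular points by increasing real part (a conjugate pair: the negative imaginary part first).

Radius of convergence at 0: 1.
At (1/6) - ((1/6)*sqrt(35))*i: a pole of order 3; residue ((301311/7803250)*sqrt(35))*i.
At (1/6) + ((1/6)*sqrt(35))*i: a pole of order 3; residue -((301311/7803250)*sqrt(35))*i.


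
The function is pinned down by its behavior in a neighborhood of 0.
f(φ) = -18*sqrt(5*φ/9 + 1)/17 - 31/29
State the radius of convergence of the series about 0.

Branch term (-18/17)*sqrt(1 - φ/(-9/5)): its argument vanishes at φ = -9/5, a square-root branch point, modulus 9/5.
The radius of convergence is the smallest modulus among the singular points: 9/5.

The radius of convergence is 9/5.


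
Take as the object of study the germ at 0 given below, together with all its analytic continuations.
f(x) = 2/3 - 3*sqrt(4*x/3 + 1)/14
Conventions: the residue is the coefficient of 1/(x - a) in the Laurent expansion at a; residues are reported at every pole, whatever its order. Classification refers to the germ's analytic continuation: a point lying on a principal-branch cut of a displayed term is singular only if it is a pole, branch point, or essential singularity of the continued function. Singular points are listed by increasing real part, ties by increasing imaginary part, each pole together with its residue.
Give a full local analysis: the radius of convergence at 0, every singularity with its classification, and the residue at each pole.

Radius of convergence at 0: 3/4.
At -3/4: an algebraic (square-root) branch point.

Branch term (-3/14)*sqrt(1 - x/(-3/4)): its argument vanishes at x = -3/4, a square-root branch point, modulus 3/4.
The radius of convergence is the smallest modulus among the singular points: 3/4.


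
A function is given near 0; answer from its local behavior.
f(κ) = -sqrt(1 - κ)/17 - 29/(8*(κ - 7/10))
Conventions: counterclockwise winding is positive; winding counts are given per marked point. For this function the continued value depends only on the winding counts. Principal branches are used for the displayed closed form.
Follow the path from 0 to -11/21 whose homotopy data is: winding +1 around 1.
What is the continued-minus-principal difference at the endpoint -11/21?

The rational part is single-valued and drops out of the difference; each branch term changes only by its own monodromy.
(-1/17)*sqrt(1 - κ/(1)): winding +1 is odd, the square root flips sign, contributing -2*(-1/17)*sqrt(1 - (-11/21)/(1)) = -2*(-1/17)*sqrt(32/21) = (8/357)*sqrt(42).
Summing the contributions at κ = -11/21 gives (8/357)*sqrt(42).

Continued minus principal equals (8/357)*sqrt(42).


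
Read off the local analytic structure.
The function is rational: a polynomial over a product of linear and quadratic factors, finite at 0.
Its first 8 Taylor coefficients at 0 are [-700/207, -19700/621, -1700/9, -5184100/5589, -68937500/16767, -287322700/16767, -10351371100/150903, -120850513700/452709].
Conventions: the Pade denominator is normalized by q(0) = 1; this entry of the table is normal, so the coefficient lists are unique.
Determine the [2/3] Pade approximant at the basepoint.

Taylor coefficients needed (read off): a_0 = -700/207, a_1 = -19700/621, a_2 = -1700/9, a_3 = -5184100/5589, a_4 = -68937500/16767, a_5 = -287322700/16767.
Write the denominator as Q(η) = 1 + q1*η + q2*η^2 + q3*η^3. Requiring Q*f - P = O(η^6) with deg P <= 2 kills the coefficients of η^3..η^5 in Q*f:
  η^3: a_3 + q1*a_2 + q2*a_1 + q3*a_0 = 0, i.e. -5184100/5589 + (-1700/9)*q1 + (-19700/621)*q2 + (-700/207)*q3 = 0.
  η^4: a_4 + q1*a_3 + q2*a_2 + q3*a_1 = 0, i.e. -68937500/16767 + (-5184100/5589)*q1 + (-1700/9)*q2 + (-19700/621)*q3 = 0.
  η^5: a_5 + q1*a_4 + q2*a_3 + q3*a_2 = 0, i.e. -287322700/16767 + (-68937500/16767)*q1 + (-5184100/5589)*q2 + (-1700/9)*q3 = 0.
Solving this linear system: q1 = -1939961/237693, q2 = 15099904/713079, q3 = -12160600/713079.
The numerator is Q*f truncated at degree 2: P0 = a_0 = -700/207; P1 = a_1 + q1*a_0 = -7514000/1822313; P2 = a_2 + q1*a_1 + q2*a_0 = -2890000/1822313.

The Pade approximant has numerator coefficients [-700/207, -7514000/1822313, -2890000/1822313]; denominator coefficients [1, -1939961/237693, 15099904/713079, -12160600/713079].


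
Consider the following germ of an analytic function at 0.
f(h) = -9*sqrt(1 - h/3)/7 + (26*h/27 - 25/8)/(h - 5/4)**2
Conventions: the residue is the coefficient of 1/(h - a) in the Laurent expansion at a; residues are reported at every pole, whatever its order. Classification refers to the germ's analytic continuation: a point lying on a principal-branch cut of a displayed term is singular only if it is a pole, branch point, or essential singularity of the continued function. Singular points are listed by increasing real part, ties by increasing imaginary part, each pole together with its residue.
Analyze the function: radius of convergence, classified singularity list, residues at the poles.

Denominator factor (h - 5/4)^2: pole of order 2 at 5/4, modulus 5/4.
Branch term (-9/7)*sqrt(1 - h/(3)): its argument vanishes at h = 3, a square-root branch point, modulus 3.
The radius of convergence is the smallest modulus among the singular points: 5/4.
The branch term is analytic at 5/4 and contributes nothing to the residue; only the rational part matters.
At the order-2 pole 5/4 set g(h) = (h - (5/4))^2*(rational part) = 26*h/27 - 25/8.
Order-2 pole: residue = g'(a); g'(5/4) = 26/27, so the residue is 26/27.
List the singular points by increasing real part (a conjugate pair: the negative imaginary part first).

Radius of convergence at 0: 5/4.
At 5/4: a pole of order 2; residue 26/27.
At 3: an algebraic (square-root) branch point.


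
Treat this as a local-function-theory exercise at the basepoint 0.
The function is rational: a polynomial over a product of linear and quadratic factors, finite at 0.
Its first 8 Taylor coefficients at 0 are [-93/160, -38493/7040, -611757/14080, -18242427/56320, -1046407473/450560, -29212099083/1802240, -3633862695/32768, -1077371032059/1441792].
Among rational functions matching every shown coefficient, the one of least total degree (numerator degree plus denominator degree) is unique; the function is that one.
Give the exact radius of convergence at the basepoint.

No rational of total degree below 6 reproduces all 8 coefficients; solving the [1/5] Pade equations on them gives f(φ) = (31/30 - 38*φ/11)/((φ - 4)**3*(φ - 1/6)**2), whose expansion matches every shown term.
Denominator factor (φ - 1/6)^2: pole of order 2 at 1/6, modulus 1/6.
Denominator factor (φ - 4)^3: pole of order 3 at 4, modulus 4.
The radius of convergence is the smallest modulus among the singular points: 1/6.

The radius of convergence is 1/6.


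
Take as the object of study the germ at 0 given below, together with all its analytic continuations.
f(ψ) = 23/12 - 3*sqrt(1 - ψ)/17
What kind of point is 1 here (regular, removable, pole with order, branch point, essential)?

The term (-3/17)*sqrt(1 - ψ/(1)) has argument 1 - 1/(1) = 0 at 1: a square-root (algebraic, two-sheeted) branch point; the remaining terms are analytic or single-valued there.

The point is an algebraic (square-root) branch point.


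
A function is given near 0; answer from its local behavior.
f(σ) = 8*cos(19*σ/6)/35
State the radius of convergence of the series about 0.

The factor cos(19*σ/6) is entire and contributes no finite singular point.
The polynomial part has no poles.
No finite singular points: the Taylor series at 0 converges everywhere.

The radius of convergence is infinite.


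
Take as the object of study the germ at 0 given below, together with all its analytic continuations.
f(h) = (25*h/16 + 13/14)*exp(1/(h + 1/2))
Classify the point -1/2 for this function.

The exponent 1/(h - (-1/2)) has a pole at -1/2, so exp(1/(h - (-1/2))) takes every nonzero value near it: an essential singularity (not a pole of any order).

The point is an essential singularity.


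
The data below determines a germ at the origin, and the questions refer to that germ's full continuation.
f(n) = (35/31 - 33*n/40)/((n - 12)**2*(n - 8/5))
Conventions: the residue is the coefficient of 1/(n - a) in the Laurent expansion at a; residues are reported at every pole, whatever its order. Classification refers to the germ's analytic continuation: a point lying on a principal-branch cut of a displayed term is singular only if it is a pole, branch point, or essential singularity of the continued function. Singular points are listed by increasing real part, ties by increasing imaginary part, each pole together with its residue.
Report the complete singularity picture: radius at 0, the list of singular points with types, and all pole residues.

Denominator factor (n - 12)^2: pole of order 2 at 12, modulus 12.
Denominator factor (n - 8/5): pole of order 1 at 8/5, modulus 8/5.
The radius of convergence is the smallest modulus among the singular points: 8/5.
At the order-1 pole 8/5 set g(n) = (n - (8/5))*f(n) = (35/31 - 33*n/40)/(n - 12)**2.
Simple pole: residue = g(a) at a = 8/5, which is -37/20956.
At the order-2 pole 12 set g(n) = (n - (12))^2*f(n) = (35/31 - 33*n/40)/(n - 8/5).
Order-2 pole: residue = g'(a); g'(12) = 37/20956, so the residue is 37/20956.
List the singular points by increasing real part (a conjugate pair: the negative imaginary part first).

Radius of convergence at 0: 8/5.
At 8/5: a pole of order 1; residue -37/20956.
At 12: a pole of order 2; residue 37/20956.


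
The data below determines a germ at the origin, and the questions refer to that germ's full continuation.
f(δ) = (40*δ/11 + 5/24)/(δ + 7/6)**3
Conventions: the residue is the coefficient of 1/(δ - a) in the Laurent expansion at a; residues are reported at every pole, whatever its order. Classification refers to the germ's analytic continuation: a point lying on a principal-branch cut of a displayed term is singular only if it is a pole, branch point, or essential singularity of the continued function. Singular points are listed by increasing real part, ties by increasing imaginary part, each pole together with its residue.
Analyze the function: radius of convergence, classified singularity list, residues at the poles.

Denominator factor (δ + 7/6)^3: pole of order 3 at -7/6, modulus 7/6.
The radius of convergence is the smallest modulus among the singular points: 7/6.
At the order-3 pole -7/6 set g(δ) = (δ - (-7/6))^3*f(δ) = 40*δ/11 + 5/24.
Order-3 pole: residue = g''(a)/2; g''(-7/6) = 0, so the residue is 0.

Radius of convergence at 0: 7/6.
At -7/6: a pole of order 3; residue 0.


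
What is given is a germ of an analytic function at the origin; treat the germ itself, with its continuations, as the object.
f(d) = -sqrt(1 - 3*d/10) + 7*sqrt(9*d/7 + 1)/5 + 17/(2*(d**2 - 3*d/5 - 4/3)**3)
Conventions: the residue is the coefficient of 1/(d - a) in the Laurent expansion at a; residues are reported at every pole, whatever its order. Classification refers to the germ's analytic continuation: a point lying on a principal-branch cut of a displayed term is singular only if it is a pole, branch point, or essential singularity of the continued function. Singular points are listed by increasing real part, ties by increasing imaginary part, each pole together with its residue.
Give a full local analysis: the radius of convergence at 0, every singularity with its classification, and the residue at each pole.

Radius of convergence at 0: 7/9.
At 3/10 - (1/30)*sqrt(1281): a pole of order 3; residue -(1434375/77854483)*sqrt(1281).
At -7/9: an algebraic (square-root) branch point.
At 3/10 + (1/30)*sqrt(1281): a pole of order 3; residue (1434375/77854483)*sqrt(1281).
At 10/3: an algebraic (square-root) branch point.

Denominator factor (d**2 - 3*d/5 - 4/3)^3: discriminant 427/75, real irrational roots 3/10 + (1/30)*sqrt(1281) and 3/10 - (1/30)*sqrt(1281); poles of order 3, moduli 3/10 + (1/30)*sqrt(1281) and -3/10 + (1/30)*sqrt(1281).
Branch term (-1)*sqrt(1 - d/(10/3)): its argument vanishes at d = 10/3, a square-root branch point, modulus 10/3.
Branch term (7/5)*sqrt(1 - d/(-7/9)): its argument vanishes at d = -7/9, a square-root branch point, modulus 7/9.
The radius of convergence is the smallest modulus among the singular points: 7/9.
The branch terms are analytic at 3/10 - (1/30)*sqrt(1281) and contribute nothing to the residue; only the rational part matters.
The factor d**2 - 3*d/5 - 4/3 splits as (d - a)(d - a') with a = 3/10 - (1/30)*sqrt(1281), a' = 3/10 + (1/30)*sqrt(1281). At the order-3 pole a set g(d) = (d - a)^3*(rational part) = [17/2] / (d - a')^3.
Order-3 pole: residue = g''(a)/2; g''(3/10 - (1/30)*sqrt(1281)) = -(2868750/77854483)*sqrt(1281), so the residue is -(1434375/77854483)*sqrt(1281).
The branch terms are analytic at 3/10 + (1/30)*sqrt(1281) and contribute nothing to the residue; only the rational part matters.
The factor d**2 - 3*d/5 - 4/3 splits as (d - a)(d - a') with a = 3/10 + (1/30)*sqrt(1281), a' = 3/10 - (1/30)*sqrt(1281). At the order-3 pole a set g(d) = (d - a)^3*(rational part) = [17/2] / (d - a')^3.
Order-3 pole: residue = g''(a)/2; g''(3/10 + (1/30)*sqrt(1281)) = (2868750/77854483)*sqrt(1281), so the residue is (1434375/77854483)*sqrt(1281).
List the singular points by increasing real part (a conjugate pair: the negative imaginary part first).


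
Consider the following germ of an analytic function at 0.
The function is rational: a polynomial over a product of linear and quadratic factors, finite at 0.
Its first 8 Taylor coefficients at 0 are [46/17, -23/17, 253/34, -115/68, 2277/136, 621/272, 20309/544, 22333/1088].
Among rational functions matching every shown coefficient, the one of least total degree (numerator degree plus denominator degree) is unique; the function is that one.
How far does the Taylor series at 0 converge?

No rational of total degree below 3 reproduces all 8 coefficients; solving the [0/3] Pade equations on them gives f(β) = -23/(17*(β + 1)*(β**2 + β/4 - 1/2)), whose expansion matches every shown term.
Denominator factor (β + 1): pole of order 1 at -1, modulus 1.
Denominator factor (β**2 + β/4 - 1/2): discriminant 33/16, real irrational roots -1/8 + (1/8)*sqrt(33) and -1/8 - (1/8)*sqrt(33); poles of order 1, moduli -1/8 + (1/8)*sqrt(33) and 1/8 + (1/8)*sqrt(33).
The radius of convergence is the smallest modulus among the singular points: -1/8 + (1/8)*sqrt(33).

The radius of convergence is -1/8 + (1/8)*sqrt(33).


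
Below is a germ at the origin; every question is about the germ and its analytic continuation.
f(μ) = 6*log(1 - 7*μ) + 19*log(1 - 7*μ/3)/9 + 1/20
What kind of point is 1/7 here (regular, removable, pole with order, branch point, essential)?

The term (6)*log(1 - μ/(1/7)) has argument 1 - 1/7/(1/7) = 0 at 1/7: a logarithmic (infinitely-sheeted) branch point; the remaining terms are analytic or single-valued there.

The point is a logarithmic branch point.


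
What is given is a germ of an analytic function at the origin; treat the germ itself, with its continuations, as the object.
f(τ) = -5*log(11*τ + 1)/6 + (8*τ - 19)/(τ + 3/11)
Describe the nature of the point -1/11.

The term (-5/6)*log(1 - τ/(-1/11)) has argument 1 - -1/11/(-1/11) = 0 at -1/11: a logarithmic (infinitely-sheeted) branch point; the remaining terms are analytic or single-valued there.

The point is a logarithmic branch point.


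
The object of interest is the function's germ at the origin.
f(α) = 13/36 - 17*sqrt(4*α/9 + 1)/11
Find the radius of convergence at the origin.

The radius of convergence is 9/4.

Branch term (-17/11)*sqrt(1 - α/(-9/4)): its argument vanishes at α = -9/4, a square-root branch point, modulus 9/4.
The radius of convergence is the smallest modulus among the singular points: 9/4.


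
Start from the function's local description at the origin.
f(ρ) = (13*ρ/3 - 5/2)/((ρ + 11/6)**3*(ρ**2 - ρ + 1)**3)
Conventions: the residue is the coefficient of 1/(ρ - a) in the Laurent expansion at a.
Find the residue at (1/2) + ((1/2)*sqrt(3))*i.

The factor ρ**2 - ρ + 1 splits as (ρ - a)(ρ - a') with a = (1/2) + ((1/2)*sqrt(3))*i, a' = (1/2) - ((1/2)*sqrt(3))*i. At the order-3 pole a set g(ρ) = (ρ - a)^3*f(ρ) = [(13*ρ/3 - 5/2)/(ρ + 11/6)**3] / (ρ - a')^3.
Order-3 pole: residue = g''(a)/2; g''((1/2) + ((1/2)*sqrt(3))*i) = (48061651968/551473077343) + ((39926234032/551473077343)*sqrt(3))*i, so the residue is (24030825984/551473077343) + ((19963117016/551473077343)*sqrt(3))*i.

The residue is (24030825984/551473077343) + ((19963117016/551473077343)*sqrt(3))*i.


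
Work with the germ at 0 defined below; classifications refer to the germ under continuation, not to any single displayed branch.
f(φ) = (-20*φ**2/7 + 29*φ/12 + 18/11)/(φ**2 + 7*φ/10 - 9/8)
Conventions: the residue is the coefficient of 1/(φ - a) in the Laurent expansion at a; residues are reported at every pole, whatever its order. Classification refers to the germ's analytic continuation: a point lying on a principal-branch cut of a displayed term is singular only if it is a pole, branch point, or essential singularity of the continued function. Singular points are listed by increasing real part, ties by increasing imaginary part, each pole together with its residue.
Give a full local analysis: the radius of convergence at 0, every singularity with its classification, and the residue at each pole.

Denominator factor (φ**2 + 7*φ/10 - 9/8): discriminant 499/100, real irrational roots -7/20 + (1/20)*sqrt(499) and -7/20 - (1/20)*sqrt(499); poles of order 1, moduli -7/20 + (1/20)*sqrt(499) and 7/20 + (1/20)*sqrt(499).
The radius of convergence is the smallest modulus among the singular points: -7/20 + (1/20)*sqrt(499).
The factor φ**2 + 7*φ/10 - 9/8 splits as (φ - a)(φ - a') with a = -7/20 - (1/20)*sqrt(499), a' = -7/20 + (1/20)*sqrt(499). At the order-1 pole a set g(φ) = (φ - a)*f(φ) = [-20*φ**2/7 + 29*φ/12 + 18/11] / (φ - a').
Simple pole: residue = g(a) at a = -7/20 - (1/20)*sqrt(499), which is 53/24 + (57727/922152)*sqrt(499).
The factor φ**2 + 7*φ/10 - 9/8 splits as (φ - a)(φ - a') with a = -7/20 + (1/20)*sqrt(499), a' = -7/20 - (1/20)*sqrt(499). At the order-1 pole a set g(φ) = (φ - a)*f(φ) = [-20*φ**2/7 + 29*φ/12 + 18/11] / (φ - a').
Simple pole: residue = g(a) at a = -7/20 + (1/20)*sqrt(499), which is 53/24 - (57727/922152)*sqrt(499).
List the singular points by increasing real part (a conjugate pair: the negative imaginary part first).

Radius of convergence at 0: -7/20 + (1/20)*sqrt(499).
At -7/20 - (1/20)*sqrt(499): a pole of order 1; residue 53/24 + (57727/922152)*sqrt(499).
At -7/20 + (1/20)*sqrt(499): a pole of order 1; residue 53/24 - (57727/922152)*sqrt(499).


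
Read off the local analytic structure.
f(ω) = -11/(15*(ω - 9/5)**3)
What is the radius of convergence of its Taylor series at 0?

Denominator factor (ω - 9/5)^3: pole of order 3 at 9/5, modulus 9/5.
The radius of convergence is the smallest modulus among the singular points: 9/5.

The radius of convergence is 9/5.


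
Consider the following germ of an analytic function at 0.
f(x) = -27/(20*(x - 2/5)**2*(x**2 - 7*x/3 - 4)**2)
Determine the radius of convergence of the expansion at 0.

The radius of convergence is 2/5.

Denominator factor (x**2 - 7*x/3 - 4)^2: discriminant 193/9, real irrational roots 7/6 + (1/6)*sqrt(193) and 7/6 - (1/6)*sqrt(193); poles of order 2, moduli 7/6 + (1/6)*sqrt(193) and -7/6 + (1/6)*sqrt(193).
Denominator factor (x - 2/5)^2: pole of order 2 at 2/5, modulus 2/5.
The radius of convergence is the smallest modulus among the singular points: 2/5.


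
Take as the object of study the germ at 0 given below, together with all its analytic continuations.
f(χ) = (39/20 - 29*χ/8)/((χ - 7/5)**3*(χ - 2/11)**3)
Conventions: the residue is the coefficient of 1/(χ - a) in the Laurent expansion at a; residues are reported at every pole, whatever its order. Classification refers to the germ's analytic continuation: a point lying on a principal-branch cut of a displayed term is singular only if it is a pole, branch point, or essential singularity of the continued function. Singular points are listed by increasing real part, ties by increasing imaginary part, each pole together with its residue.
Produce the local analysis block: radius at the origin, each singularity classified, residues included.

Radius of convergence at 0: 2/11.
At 2/11: a pole of order 3; residue 22153663125/10801000856.
At 7/5: a pole of order 3; residue -22153663125/10801000856.

Denominator factor (χ - 7/5)^3: pole of order 3 at 7/5, modulus 7/5.
Denominator factor (χ - 2/11)^3: pole of order 3 at 2/11, modulus 2/11.
The radius of convergence is the smallest modulus among the singular points: 2/11.
At the order-3 pole 2/11 set g(χ) = (χ - (2/11))^3*f(χ) = (39/20 - 29*χ/8)/(χ - 7/5)**3.
Order-3 pole: residue = g''(a)/2; g''(2/11) = 22153663125/5400500428, so the residue is 22153663125/10801000856.
At the order-3 pole 7/5 set g(χ) = (χ - (7/5))^3*f(χ) = (39/20 - 29*χ/8)/(χ - 2/11)**3.
Order-3 pole: residue = g''(a)/2; g''(7/5) = -22153663125/5400500428, so the residue is -22153663125/10801000856.
List the singular points by increasing real part (a conjugate pair: the negative imaginary part first).


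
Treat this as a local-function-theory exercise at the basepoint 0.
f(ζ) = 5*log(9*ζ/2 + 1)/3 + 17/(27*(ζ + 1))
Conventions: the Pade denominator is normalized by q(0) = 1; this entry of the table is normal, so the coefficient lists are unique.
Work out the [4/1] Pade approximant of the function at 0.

Taylor coefficients needed (expand at 0): a_0 = 17/27, a_1 = 371/54, a_2 = -3509/216, a_3 = 10799/216, a_4 = -294157/1728, a_5 = 530897/864.
Write the denominator as Q(ζ) = 1 + q1*ζ. Requiring Q*f - P = O(ζ^6) with deg P <= 4 kills the coefficients of ζ^5..ζ^5 in Q*f:
  ζ^5: a_5 + q1*a_4 = 0, i.e. 530897/864 + (-294157/1728)*q1 = 0.
Solving this linear system: q1 = 1061794/294157.
The numerator is Q*f truncated at degree 4: P0 = a_0 = 17/27; P1 = a_1 + q1*a_0 = 5379009/588314; P2 = a_2 + q1*a_1 = 20129829/2353256; P3 = a_3 + q1*a_2 = -20341989/2353256; P4 = a_4 + q1*a_3 = 192672837/18826048.

The Pade approximant has numerator coefficients [17/27, 5379009/588314, 20129829/2353256, -20341989/2353256, 192672837/18826048]; denominator coefficients [1, 1061794/294157].


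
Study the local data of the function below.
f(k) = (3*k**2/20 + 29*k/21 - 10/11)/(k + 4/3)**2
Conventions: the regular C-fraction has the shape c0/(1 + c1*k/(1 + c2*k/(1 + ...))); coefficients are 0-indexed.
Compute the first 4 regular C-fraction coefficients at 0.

The regular C-fraction coefficients are [-45/88, 317/105, -187463/106512, 3499487901/23770308400].

Taylor coefficients (expand at 0): a_0 = -45/88, a_1 = 951/616, a_2 = -95787/49280, a_3 = 201771/98560.
c0 = a_0 = -45/88. Peel one level at a time: if S = 1 + c*k/S' with S'(0) = 1, then c is the k-coefficient of S and S' = c*k/(S - 1).
S_1 = c0/f = 1 + (317/105)*k + (187463/35280)*k^2 + ...; c1 = 317/105.
S_2 = c1*k/(S_1 - 1) = 1 + (-187463/106512)*k + (166642281/643129600)*k^2 + ...; c2 = -187463/106512.
S_3 = c2*k/(S_2 - 1) = 1 + (3499487901/23770308400)*k + ...; c3 = 3499487901/23770308400.


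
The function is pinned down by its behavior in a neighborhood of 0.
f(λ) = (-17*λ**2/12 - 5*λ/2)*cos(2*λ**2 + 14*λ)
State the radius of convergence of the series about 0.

The factor cos(2*λ**2 + 14*λ) is entire and contributes no finite singular point.
The polynomial part has no poles.
No finite singular points: the Taylor series at 0 converges everywhere.

The radius of convergence is infinite.


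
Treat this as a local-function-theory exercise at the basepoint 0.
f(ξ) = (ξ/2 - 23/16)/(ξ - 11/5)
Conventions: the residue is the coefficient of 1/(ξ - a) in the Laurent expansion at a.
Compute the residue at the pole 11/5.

At the order-1 pole 11/5 set g(ξ) = (ξ - (11/5))*f(ξ) = ξ/2 - 23/16.
Simple pole: residue = g(a) at a = 11/5, which is -27/80.

The residue is -27/80.


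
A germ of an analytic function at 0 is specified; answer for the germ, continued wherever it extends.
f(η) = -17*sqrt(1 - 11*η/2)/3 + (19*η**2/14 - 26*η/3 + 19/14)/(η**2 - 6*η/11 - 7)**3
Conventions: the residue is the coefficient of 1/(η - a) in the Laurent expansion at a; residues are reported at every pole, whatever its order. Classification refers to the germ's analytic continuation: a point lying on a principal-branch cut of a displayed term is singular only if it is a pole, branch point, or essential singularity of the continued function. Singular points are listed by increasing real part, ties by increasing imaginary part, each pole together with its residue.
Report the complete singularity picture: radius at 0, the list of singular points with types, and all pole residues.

Denominator factor (η**2 - 6*η/11 - 7)^3: discriminant 3424/121, real irrational roots 3/11 + (2/11)*sqrt(214) and 3/11 - (2/11)*sqrt(214); poles of order 3, moduli 3/11 + (2/11)*sqrt(214) and -3/11 + (2/11)*sqrt(214).
Branch term (-17/3)*sqrt(1 - η/(2/11)): its argument vanishes at η = 2/11, a square-root branch point, modulus 2/11.
The radius of convergence is the smallest modulus among the singular points: 2/11.
The branch term is analytic at 3/11 - (2/11)*sqrt(214) and contributes nothing to the residue; only the rational part matters.
The factor η**2 - 6*η/11 - 7 splits as (η - a)(η - a') with a = 3/11 - (2/11)*sqrt(214), a' = 3/11 + (2/11)*sqrt(214). At the order-3 pole a set g(η) = (η - a)^3*(rational part) = [19*η**2/14 - 26*η/3 + 19/14] / (η - a')^3.
Order-3 pole: residue = g''(a)/2; g''(3/11 - (2/11)*sqrt(214)) = (13886323/17562216448)*sqrt(214), so the residue is (13886323/35124432896)*sqrt(214).
The branch term is analytic at 3/11 + (2/11)*sqrt(214) and contributes nothing to the residue; only the rational part matters.
The factor η**2 - 6*η/11 - 7 splits as (η - a)(η - a') with a = 3/11 + (2/11)*sqrt(214), a' = 3/11 - (2/11)*sqrt(214). At the order-3 pole a set g(η) = (η - a)^3*(rational part) = [19*η**2/14 - 26*η/3 + 19/14] / (η - a')^3.
Order-3 pole: residue = g''(a)/2; g''(3/11 + (2/11)*sqrt(214)) = -(13886323/17562216448)*sqrt(214), so the residue is -(13886323/35124432896)*sqrt(214).
List the singular points by increasing real part (a conjugate pair: the negative imaginary part first).

Radius of convergence at 0: 2/11.
At 3/11 - (2/11)*sqrt(214): a pole of order 3; residue (13886323/35124432896)*sqrt(214).
At 2/11: an algebraic (square-root) branch point.
At 3/11 + (2/11)*sqrt(214): a pole of order 3; residue -(13886323/35124432896)*sqrt(214).


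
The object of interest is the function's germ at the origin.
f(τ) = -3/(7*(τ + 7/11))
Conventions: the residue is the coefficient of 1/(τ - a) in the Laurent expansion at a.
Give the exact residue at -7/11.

The residue is -3/7.

At the order-1 pole -7/11 set g(τ) = (τ - (-7/11))*f(τ) = -3/7.
Simple pole: residue = g(a) at a = -7/11, which is -3/7.


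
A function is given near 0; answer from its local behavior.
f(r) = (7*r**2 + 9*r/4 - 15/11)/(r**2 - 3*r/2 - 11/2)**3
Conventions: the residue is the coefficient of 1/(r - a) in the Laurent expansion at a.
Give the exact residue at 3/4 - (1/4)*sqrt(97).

The factor r**2 - 3*r/2 - 11/2 splits as (r - a)(r - a') with a = 3/4 - (1/4)*sqrt(97), a' = 3/4 + (1/4)*sqrt(97). At the order-3 pole a set g(r) = (r - a)^3*f(r) = [7*r**2 + 9*r/4 - 15/11] / (r - a')^3.
Order-3 pole: residue = g''(a)/2; g''(3/4 - (1/4)*sqrt(97)) = (41752/10039403)*sqrt(97), so the residue is (20876/10039403)*sqrt(97).

The residue is (20876/10039403)*sqrt(97).


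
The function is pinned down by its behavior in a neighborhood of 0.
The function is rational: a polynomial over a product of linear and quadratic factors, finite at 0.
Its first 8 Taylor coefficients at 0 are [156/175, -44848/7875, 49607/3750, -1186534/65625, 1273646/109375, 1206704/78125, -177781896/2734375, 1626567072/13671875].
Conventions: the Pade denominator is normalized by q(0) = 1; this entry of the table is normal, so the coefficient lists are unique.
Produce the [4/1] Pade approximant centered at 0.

Taylor coefficients needed (read off): a_0 = 156/175, a_1 = -44848/7875, a_2 = 49607/3750, a_3 = -1186534/65625, a_4 = 1273646/109375, a_5 = 1206704/78125.
Write the denominator as Q(α) = 1 + q1*α. Requiring Q*f - P = O(α^6) with deg P <= 4 kills the coefficients of α^5..α^5 in Q*f:
  α^5: a_5 + q1*a_4 = 0, i.e. 1206704/78125 + (1273646/109375)*q1 = 0.
Solving this linear system: q1 = -4223464/3184115.
The numerator is Q*f truncated at degree 4: P0 = a_0 = 156/175; P1 = a_1 + q1*a_0 = -6897996272/1002996225; P2 = a_2 + q1*a_1 = 5955635867/286570350; P3 = a_3 + q1*a_2 = -11911271734/334332075; P4 = a_4 + q1*a_3 = 11911271734/334332075.

The Pade approximant has numerator coefficients [156/175, -6897996272/1002996225, 5955635867/286570350, -11911271734/334332075, 11911271734/334332075]; denominator coefficients [1, -4223464/3184115].
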